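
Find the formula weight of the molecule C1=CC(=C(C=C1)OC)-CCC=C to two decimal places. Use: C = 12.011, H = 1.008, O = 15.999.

162.23

Molecular formula: C11H14O.
M = 11×12.011 + 14×1.008 + 1×15.999 = 162.23 g/mol.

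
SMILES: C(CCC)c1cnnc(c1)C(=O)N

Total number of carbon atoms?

9

The symbol for carbon appears 9 times in the SMILES. Lowercase c denotes aromatic carbon and counts toward C.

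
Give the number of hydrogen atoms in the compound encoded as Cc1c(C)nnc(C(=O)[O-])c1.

Hydrogens are implicit in SMILES; fill each atom to its normal valence:
  3 × C (aromatic): no H
  2 × C: 3 H each → 6
  2 × N (aromatic): no H
  1 × C (aromatic): 1 H
  1 × C: no H
  1 × O: no H
  1 × O (charge -1): no H
  Total hydrogens = 7.

7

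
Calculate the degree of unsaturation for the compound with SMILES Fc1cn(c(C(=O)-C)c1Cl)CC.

Molecular formula from the SMILES: C8H9ClFNO.
DoU = (2C + 2 + N − H − X)/2 = (2·8 + 2 + 1 − 9 − 2)/2 = 8/2 = 4.
(Structurally: 1 ring(s) + 3 π bond(s) = 4.)

4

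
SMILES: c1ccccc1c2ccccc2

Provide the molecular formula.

C12H10

Heavy atoms from the SMILES: 12 C.
Implicit hydrogens by atom environment:
  10 × C (aromatic): 1 H each → 10
  2 × C (aromatic): no H
  Total hydrogens = 10.
Molecular formula: C12H10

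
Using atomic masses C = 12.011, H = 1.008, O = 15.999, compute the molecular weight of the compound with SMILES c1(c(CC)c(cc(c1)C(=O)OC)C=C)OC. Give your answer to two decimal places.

Molecular formula: C13H16O3.
M = 13×12.011 + 16×1.008 + 3×15.999 = 220.27 g/mol.

220.27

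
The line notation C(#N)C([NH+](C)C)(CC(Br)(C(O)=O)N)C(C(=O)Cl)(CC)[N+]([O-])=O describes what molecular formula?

Heavy atoms from the SMILES: 1 Br, 11 C, 1 Cl, 4 N, 5 O.
Implicit hydrogens by atom environment:
  6 × C: no H
  3 × C: 3 H each → 9
  3 × O: no H
  2 × C: 2 H each → 4
  1 × Br: no H
  1 × Cl: no H
  1 × N: 2 H
  1 × N (charge +1): 1 H
  1 × N (charge +1): no H
  1 × N: no H
  1 × O: 1 H
  1 × O (charge -1): no H
  Total hydrogens = 17.
Net charge +1.
Molecular formula: C11H17BrClN4O5+

C11H17BrClN4O5+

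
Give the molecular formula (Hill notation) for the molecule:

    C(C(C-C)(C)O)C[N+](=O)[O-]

C6H13NO3

Heavy atoms from the SMILES: 6 C, 1 N, 3 O.
Implicit hydrogens by atom environment:
  3 × C: 2 H each → 6
  2 × C: 3 H each → 6
  1 × C: no H
  1 × N (charge +1): no H
  1 × O: 1 H
  1 × O: no H
  1 × O (charge -1): no H
  Total hydrogens = 13.
Molecular formula: C6H13NO3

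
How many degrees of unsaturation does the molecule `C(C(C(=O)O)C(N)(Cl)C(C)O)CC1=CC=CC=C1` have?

Molecular formula from the SMILES: C13H18ClNO3.
DoU = (2C + 2 + N − H − X)/2 = (2·13 + 2 + 1 − 18 − 1)/2 = 10/2 = 5.
(Structurally: 1 ring(s) + 4 π bond(s) = 5.)

5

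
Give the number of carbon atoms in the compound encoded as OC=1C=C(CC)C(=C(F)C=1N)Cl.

The symbol for carbon appears 8 times in the SMILES. (Cl is a single chlorine, not C + l.)

8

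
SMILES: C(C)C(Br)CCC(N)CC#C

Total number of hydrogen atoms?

16

Hydrogens are implicit in SMILES; fill each atom to its normal valence:
  4 × C: 2 H each → 8
  3 × C: 1 H each → 3
  1 × Br: no H
  1 × C: 3 H
  1 × C: no H
  1 × N: 2 H
  Total hydrogens = 16.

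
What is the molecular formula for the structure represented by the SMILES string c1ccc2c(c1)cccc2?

Heavy atoms from the SMILES: 10 C.
Implicit hydrogens by atom environment:
  8 × C (aromatic): 1 H each → 8
  2 × C (aromatic): no H
  Total hydrogens = 8.
Molecular formula: C10H8

C10H8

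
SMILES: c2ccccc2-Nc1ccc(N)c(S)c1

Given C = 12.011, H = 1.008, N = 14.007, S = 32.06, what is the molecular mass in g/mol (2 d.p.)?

216.30

Molecular formula: C12H12N2S.
M = 12×12.011 + 12×1.008 + 2×14.007 + 1×32.06 = 216.30 g/mol.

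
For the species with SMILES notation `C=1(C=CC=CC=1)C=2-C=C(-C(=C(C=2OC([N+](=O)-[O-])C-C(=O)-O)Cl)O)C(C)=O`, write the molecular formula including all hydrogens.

Heavy atoms from the SMILES: 17 C, 1 Cl, 1 N, 7 O.
Implicit hydrogens by atom environment:
  6 × C (aromatic): 1 H each → 6
  6 × C (aromatic): no H
  4 × O: no H
  2 × C: no H
  2 × O: 1 H each → 2
  1 × C: 3 H
  1 × C: 2 H
  1 × C: 1 H
  1 × Cl: no H
  1 × N (charge +1): no H
  1 × O (charge -1): no H
  Total hydrogens = 14.
Molecular formula: C17H14ClNO7

C17H14ClNO7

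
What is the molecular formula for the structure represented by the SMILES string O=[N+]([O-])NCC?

C2H6N2O2

Heavy atoms from the SMILES: 2 C, 2 N, 2 O.
Implicit hydrogens by atom environment:
  1 × C: 3 H
  1 × C: 2 H
  1 × N: 1 H
  1 × N (charge +1): no H
  1 × O: no H
  1 × O (charge -1): no H
  Total hydrogens = 6.
Molecular formula: C2H6N2O2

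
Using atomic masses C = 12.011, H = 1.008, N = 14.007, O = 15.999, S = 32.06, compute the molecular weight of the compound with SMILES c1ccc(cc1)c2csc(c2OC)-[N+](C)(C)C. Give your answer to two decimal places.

Molecular formula: C14H18NOS+.
M = 14×12.011 + 18×1.008 + 1×14.007 + 1×15.999 + 1×32.06 = 248.36 g/mol.

248.36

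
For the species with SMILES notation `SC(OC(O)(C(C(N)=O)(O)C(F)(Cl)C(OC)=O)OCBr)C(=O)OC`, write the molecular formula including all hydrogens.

Heavy atoms from the SMILES: 1 Br, 10 C, 1 Cl, 1 F, 1 N, 9 O, 1 S.
Implicit hydrogens by atom environment:
  7 × O: no H
  6 × C: no H
  2 × C: 3 H each → 6
  2 × O: 1 H each → 2
  1 × Br: no H
  1 × C: 2 H
  1 × C: 1 H
  1 × Cl: no H
  1 × F: no H
  1 × N: 2 H
  1 × S: 1 H
  Total hydrogens = 14.
Molecular formula: C10H14BrClFNO9S

C10H14BrClFNO9S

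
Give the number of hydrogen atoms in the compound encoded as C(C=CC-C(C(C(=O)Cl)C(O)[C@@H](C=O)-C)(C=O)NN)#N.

16

Hydrogens are implicit in SMILES; fill each atom to its normal valence:
  7 × C: 1 H each → 7
  3 × C: no H
  3 × O: no H
  1 × C: 3 H
  1 × C: 2 H
  1 × Cl: no H
  1 × N: 2 H
  1 × N: 1 H
  1 × N: no H
  1 × O: 1 H
  Total hydrogens = 16.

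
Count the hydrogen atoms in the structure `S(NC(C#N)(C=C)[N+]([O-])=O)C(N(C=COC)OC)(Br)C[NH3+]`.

Hydrogens are implicit in SMILES; fill each atom to its normal valence:
  3 × C: 1 H each → 3
  3 × C: no H
  3 × O: no H
  2 × C: 3 H each → 6
  2 × C: 2 H each → 4
  2 × N: no H
  1 × Br: no H
  1 × N (charge +1): 3 H
  1 × N: 1 H
  1 × N (charge +1): no H
  1 × O (charge -1): no H
  1 × S: no H
  Total hydrogens = 17.

17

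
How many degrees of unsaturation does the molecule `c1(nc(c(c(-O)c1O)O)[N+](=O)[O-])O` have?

5

Molecular formula from the SMILES: C5H4N2O6.
DoU = (2C + 2 + N − H − X)/2 = (2·5 + 2 + 2 − 4 − 0)/2 = 10/2 = 5.
(Structurally: 1 ring(s) + 4 π bond(s) = 5.)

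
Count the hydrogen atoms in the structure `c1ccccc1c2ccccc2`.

10

Hydrogens are implicit in SMILES; fill each atom to its normal valence:
  10 × C (aromatic): 1 H each → 10
  2 × C (aromatic): no H
  Total hydrogens = 10.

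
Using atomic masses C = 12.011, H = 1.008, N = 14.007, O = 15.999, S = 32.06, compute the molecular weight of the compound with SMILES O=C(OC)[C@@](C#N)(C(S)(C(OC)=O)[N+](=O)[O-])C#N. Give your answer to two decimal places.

Molecular formula: C8H7N3O6S.
M = 8×12.011 + 7×1.008 + 3×14.007 + 6×15.999 + 1×32.06 = 273.22 g/mol.

273.22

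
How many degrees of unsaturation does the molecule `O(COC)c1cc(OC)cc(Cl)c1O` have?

Molecular formula from the SMILES: C9H11ClO4.
DoU = (2C + 2 + N − H − X)/2 = (2·9 + 2 + 0 − 11 − 1)/2 = 8/2 = 4.
(Structurally: 1 ring(s) + 3 π bond(s) = 4.)

4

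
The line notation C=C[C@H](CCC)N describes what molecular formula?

Heavy atoms from the SMILES: 6 C, 1 N.
Implicit hydrogens by atom environment:
  3 × C: 2 H each → 6
  2 × C: 1 H each → 2
  1 × C: 3 H
  1 × N: 2 H
  Total hydrogens = 13.
Molecular formula: C6H13N

C6H13N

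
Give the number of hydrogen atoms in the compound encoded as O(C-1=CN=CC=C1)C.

Hydrogens are implicit in SMILES; fill each atom to its normal valence:
  4 × C (aromatic): 1 H each → 4
  1 × C: 3 H
  1 × C (aromatic): no H
  1 × N (aromatic): no H
  1 × O: no H
  Total hydrogens = 7.

7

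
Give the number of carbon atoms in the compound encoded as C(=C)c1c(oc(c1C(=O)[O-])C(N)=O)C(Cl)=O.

9

The symbol for carbon appears 9 times in the SMILES. Lowercase c denotes aromatic carbon and counts toward C.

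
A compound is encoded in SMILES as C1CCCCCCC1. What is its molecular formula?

Heavy atoms from the SMILES: 8 C.
Implicit hydrogens by atom environment:
  8 × C: 2 H each → 16
  Total hydrogens = 16.
Molecular formula: C8H16

C8H16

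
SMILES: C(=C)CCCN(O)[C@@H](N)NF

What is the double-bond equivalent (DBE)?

1

Molecular formula from the SMILES: C6H14FN3O.
DoU = (2C + 2 + N − H − X)/2 = (2·6 + 2 + 3 − 14 − 1)/2 = 2/2 = 1.
(Structurally: 0 ring(s) + 1 π bond(s) = 1.)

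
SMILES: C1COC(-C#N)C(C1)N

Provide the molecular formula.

Heavy atoms from the SMILES: 6 C, 2 N, 1 O.
Implicit hydrogens by atom environment:
  3 × C: 2 H each → 6
  2 × C: 1 H each → 2
  1 × C: no H
  1 × N: 2 H
  1 × N: no H
  1 × O: no H
  Total hydrogens = 10.
Molecular formula: C6H10N2O

C6H10N2O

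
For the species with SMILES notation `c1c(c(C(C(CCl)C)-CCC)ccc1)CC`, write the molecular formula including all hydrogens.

C15H23Cl

Heavy atoms from the SMILES: 15 C, 1 Cl.
Implicit hydrogens by atom environment:
  4 × C: 2 H each → 8
  4 × C (aromatic): 1 H each → 4
  3 × C: 3 H each → 9
  2 × C: 1 H each → 2
  2 × C (aromatic): no H
  1 × Cl: no H
  Total hydrogens = 23.
Molecular formula: C15H23Cl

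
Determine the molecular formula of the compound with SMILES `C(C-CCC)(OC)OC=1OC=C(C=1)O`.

Heavy atoms from the SMILES: 10 C, 4 O.
Implicit hydrogens by atom environment:
  3 × C: 2 H each → 6
  2 × C: 3 H each → 6
  2 × C (aromatic): 1 H each → 2
  2 × C (aromatic): no H
  2 × O: no H
  1 × C: 1 H
  1 × O: 1 H
  1 × O (aromatic): no H
  Total hydrogens = 16.
Molecular formula: C10H16O4

C10H16O4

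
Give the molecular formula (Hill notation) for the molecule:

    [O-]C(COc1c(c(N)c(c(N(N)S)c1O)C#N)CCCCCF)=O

Heavy atoms from the SMILES: 14 C, 1 F, 4 N, 4 O, 1 S.
Implicit hydrogens by atom environment:
  6 × C: 2 H each → 12
  6 × C (aromatic): no H
  2 × C: no H
  2 × N: 2 H each → 4
  2 × N: no H
  2 × O: no H
  1 × F: no H
  1 × O: 1 H
  1 × O (charge -1): no H
  1 × S: 1 H
  Total hydrogens = 18.
Net charge -1.
Molecular formula: C14H18FN4O4S-

C14H18FN4O4S-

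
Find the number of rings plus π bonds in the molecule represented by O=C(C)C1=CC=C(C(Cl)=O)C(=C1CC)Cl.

6

Molecular formula from the SMILES: C11H10Cl2O2.
DoU = (2C + 2 + N − H − X)/2 = (2·11 + 2 + 0 − 10 − 2)/2 = 12/2 = 6.
(Structurally: 1 ring(s) + 5 π bond(s) = 6.)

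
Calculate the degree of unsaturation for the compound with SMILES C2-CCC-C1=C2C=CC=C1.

5

Molecular formula from the SMILES: C10H12.
DoU = (2C + 2 + N − H − X)/2 = (2·10 + 2 + 0 − 12 − 0)/2 = 10/2 = 5.
(Structurally: 2 ring(s) + 3 π bond(s) = 5.)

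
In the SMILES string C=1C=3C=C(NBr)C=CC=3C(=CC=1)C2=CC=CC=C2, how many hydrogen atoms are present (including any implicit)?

12

Hydrogens are implicit in SMILES; fill each atom to its normal valence:
  11 × C (aromatic): 1 H each → 11
  5 × C (aromatic): no H
  1 × Br: no H
  1 × N: 1 H
  Total hydrogens = 12.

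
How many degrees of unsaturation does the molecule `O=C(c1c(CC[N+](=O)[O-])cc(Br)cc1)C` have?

Molecular formula from the SMILES: C10H10BrNO3.
DoU = (2C + 2 + N − H − X)/2 = (2·10 + 2 + 1 − 10 − 1)/2 = 12/2 = 6.
(Structurally: 1 ring(s) + 5 π bond(s) = 6.)

6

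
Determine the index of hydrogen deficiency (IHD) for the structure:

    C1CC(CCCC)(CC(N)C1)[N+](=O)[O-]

2

Molecular formula from the SMILES: C10H20N2O2.
DoU = (2C + 2 + N − H − X)/2 = (2·10 + 2 + 2 − 20 − 0)/2 = 4/2 = 2.
(Structurally: 1 ring(s) + 1 π bond(s) = 2.)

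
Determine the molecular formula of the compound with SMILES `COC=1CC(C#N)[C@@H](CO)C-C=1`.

Heavy atoms from the SMILES: 9 C, 1 N, 2 O.
Implicit hydrogens by atom environment:
  3 × C: 2 H each → 6
  3 × C: 1 H each → 3
  2 × C: no H
  1 × C: 3 H
  1 × N: no H
  1 × O: 1 H
  1 × O: no H
  Total hydrogens = 13.
Molecular formula: C9H13NO2

C9H13NO2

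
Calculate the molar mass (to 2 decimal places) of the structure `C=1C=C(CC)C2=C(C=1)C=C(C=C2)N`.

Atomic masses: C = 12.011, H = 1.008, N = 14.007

Molecular formula: C12H13N.
M = 12×12.011 + 13×1.008 + 1×14.007 = 171.24 g/mol.

171.24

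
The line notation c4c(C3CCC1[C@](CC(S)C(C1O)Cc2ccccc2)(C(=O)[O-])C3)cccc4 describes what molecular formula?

Heavy atoms from the SMILES: 24 C, 3 O, 1 S.
Implicit hydrogens by atom environment:
  10 × C (aromatic): 1 H each → 10
  5 × C: 2 H each → 10
  5 × C: 1 H each → 5
  2 × C: no H
  2 × C (aromatic): no H
  1 × O: 1 H
  1 × O: no H
  1 × O (charge -1): no H
  1 × S: 1 H
  Total hydrogens = 27.
Net charge -1.
Molecular formula: C24H27O3S-

C24H27O3S-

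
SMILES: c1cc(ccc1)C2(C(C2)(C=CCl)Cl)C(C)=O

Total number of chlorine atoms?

The symbol for chlorine appears 2 times in the SMILES.

2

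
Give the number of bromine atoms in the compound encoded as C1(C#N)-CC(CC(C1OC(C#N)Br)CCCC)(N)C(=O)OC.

The symbol for bromine appears 1 time in the SMILES.

1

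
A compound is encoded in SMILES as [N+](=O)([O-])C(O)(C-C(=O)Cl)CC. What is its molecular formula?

C5H8ClNO4

Heavy atoms from the SMILES: 5 C, 1 Cl, 1 N, 4 O.
Implicit hydrogens by atom environment:
  2 × C: 2 H each → 4
  2 × C: no H
  2 × O: no H
  1 × C: 3 H
  1 × Cl: no H
  1 × N (charge +1): no H
  1 × O: 1 H
  1 × O (charge -1): no H
  Total hydrogens = 8.
Molecular formula: C5H8ClNO4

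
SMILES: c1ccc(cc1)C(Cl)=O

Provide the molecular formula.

C7H5ClO

Heavy atoms from the SMILES: 7 C, 1 Cl, 1 O.
Implicit hydrogens by atom environment:
  5 × C (aromatic): 1 H each → 5
  1 × C (aromatic): no H
  1 × C: no H
  1 × Cl: no H
  1 × O: no H
  Total hydrogens = 5.
Molecular formula: C7H5ClO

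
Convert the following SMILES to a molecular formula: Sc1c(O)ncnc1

C4H4N2OS

Heavy atoms from the SMILES: 4 C, 2 N, 1 O, 1 S.
Implicit hydrogens by atom environment:
  2 × C (aromatic): 1 H each → 2
  2 × C (aromatic): no H
  2 × N (aromatic): no H
  1 × O: 1 H
  1 × S: 1 H
  Total hydrogens = 4.
Molecular formula: C4H4N2OS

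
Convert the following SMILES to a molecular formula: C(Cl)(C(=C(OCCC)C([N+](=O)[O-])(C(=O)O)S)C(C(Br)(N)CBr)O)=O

Heavy atoms from the SMILES: 2 Br, 11 C, 1 Cl, 2 N, 7 O, 1 S.
Implicit hydrogens by atom environment:
  6 × C: no H
  4 × O: no H
  3 × C: 2 H each → 6
  2 × Br: no H
  2 × O: 1 H each → 2
  1 × C: 3 H
  1 × C: 1 H
  1 × Cl: no H
  1 × N: 2 H
  1 × N (charge +1): no H
  1 × O (charge -1): no H
  1 × S: 1 H
  Total hydrogens = 15.
Molecular formula: C11H15Br2ClN2O7S

C11H15Br2ClN2O7S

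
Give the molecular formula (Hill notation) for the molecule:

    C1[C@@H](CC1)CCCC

Heavy atoms from the SMILES: 8 C.
Implicit hydrogens by atom environment:
  6 × C: 2 H each → 12
  1 × C: 3 H
  1 × C: 1 H
  Total hydrogens = 16.
Molecular formula: C8H16

C8H16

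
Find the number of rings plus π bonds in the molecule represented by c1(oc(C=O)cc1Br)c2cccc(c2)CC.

Molecular formula from the SMILES: C13H11BrO2.
DoU = (2C + 2 + N − H − X)/2 = (2·13 + 2 + 0 − 11 − 1)/2 = 16/2 = 8.
(Structurally: 2 ring(s) + 6 π bond(s) = 8.)

8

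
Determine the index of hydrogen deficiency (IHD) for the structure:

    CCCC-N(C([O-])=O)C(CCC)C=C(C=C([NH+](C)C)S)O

3

Molecular formula from the SMILES: C15H28N2O3S.
DoU = (2C + 2 + N − H − X)/2 = (2·15 + 2 + 2 − 28 − 0)/2 = 6/2 = 3.
(Structurally: 0 ring(s) + 3 π bond(s) = 3.)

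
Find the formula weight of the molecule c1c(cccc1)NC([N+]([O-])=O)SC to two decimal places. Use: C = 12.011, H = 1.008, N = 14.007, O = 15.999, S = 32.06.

Molecular formula: C8H10N2O2S.
M = 8×12.011 + 10×1.008 + 2×14.007 + 2×15.999 + 1×32.06 = 198.24 g/mol.

198.24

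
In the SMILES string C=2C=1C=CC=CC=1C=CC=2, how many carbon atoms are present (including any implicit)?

The symbol for carbon appears 10 times in the SMILES.

10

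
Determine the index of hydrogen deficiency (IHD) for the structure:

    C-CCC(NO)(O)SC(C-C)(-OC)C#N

Molecular formula from the SMILES: C9H18N2O3S.
DoU = (2C + 2 + N − H − X)/2 = (2·9 + 2 + 2 − 18 − 0)/2 = 4/2 = 2.
(Structurally: 0 ring(s) + 2 π bond(s) = 2.)

2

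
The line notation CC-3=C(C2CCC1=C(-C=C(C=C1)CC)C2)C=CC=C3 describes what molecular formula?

C19H22

Heavy atoms from the SMILES: 19 C.
Implicit hydrogens by atom environment:
  7 × C (aromatic): 1 H each → 7
  5 × C (aromatic): no H
  4 × C: 2 H each → 8
  2 × C: 3 H each → 6
  1 × C: 1 H
  Total hydrogens = 22.
Molecular formula: C19H22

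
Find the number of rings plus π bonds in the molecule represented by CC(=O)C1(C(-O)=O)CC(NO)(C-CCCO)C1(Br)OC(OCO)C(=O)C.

Molecular formula from the SMILES: C15H24BrNO9.
DoU = (2C + 2 + N − H − X)/2 = (2·15 + 2 + 1 − 24 − 1)/2 = 8/2 = 4.
(Structurally: 1 ring(s) + 3 π bond(s) = 4.)

4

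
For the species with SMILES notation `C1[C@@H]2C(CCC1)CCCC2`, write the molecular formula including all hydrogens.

C10H18

Heavy atoms from the SMILES: 10 C.
Implicit hydrogens by atom environment:
  8 × C: 2 H each → 16
  2 × C: 1 H each → 2
  Total hydrogens = 18.
Molecular formula: C10H18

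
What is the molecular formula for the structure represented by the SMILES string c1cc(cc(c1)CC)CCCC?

Heavy atoms from the SMILES: 12 C.
Implicit hydrogens by atom environment:
  4 × C: 2 H each → 8
  4 × C (aromatic): 1 H each → 4
  2 × C: 3 H each → 6
  2 × C (aromatic): no H
  Total hydrogens = 18.
Molecular formula: C12H18

C12H18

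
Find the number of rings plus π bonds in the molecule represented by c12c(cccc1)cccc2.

7

Molecular formula from the SMILES: C10H8.
DoU = (2C + 2 + N − H − X)/2 = (2·10 + 2 + 0 − 8 − 0)/2 = 14/2 = 7.
(Structurally: 2 ring(s) + 5 π bond(s) = 7.)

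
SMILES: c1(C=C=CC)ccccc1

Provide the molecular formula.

C10H10

Heavy atoms from the SMILES: 10 C.
Implicit hydrogens by atom environment:
  5 × C (aromatic): 1 H each → 5
  2 × C: 1 H each → 2
  1 × C: 3 H
  1 × C: no H
  1 × C (aromatic): no H
  Total hydrogens = 10.
Molecular formula: C10H10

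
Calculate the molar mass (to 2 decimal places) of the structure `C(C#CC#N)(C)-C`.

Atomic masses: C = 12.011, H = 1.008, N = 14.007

Molecular formula: C6H7N.
M = 6×12.011 + 7×1.008 + 1×14.007 = 93.13 g/mol.

93.13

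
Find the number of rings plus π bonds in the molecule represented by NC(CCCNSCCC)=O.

Molecular formula from the SMILES: C7H16N2OS.
DoU = (2C + 2 + N − H − X)/2 = (2·7 + 2 + 2 − 16 − 0)/2 = 2/2 = 1.
(Structurally: 0 ring(s) + 1 π bond(s) = 1.)

1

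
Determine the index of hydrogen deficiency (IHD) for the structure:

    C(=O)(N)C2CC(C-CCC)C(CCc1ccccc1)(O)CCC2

6

Molecular formula from the SMILES: C20H31NO2.
DoU = (2C + 2 + N − H − X)/2 = (2·20 + 2 + 1 − 31 − 0)/2 = 12/2 = 6.
(Structurally: 2 ring(s) + 4 π bond(s) = 6.)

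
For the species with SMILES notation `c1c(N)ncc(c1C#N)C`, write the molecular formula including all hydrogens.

Heavy atoms from the SMILES: 7 C, 3 N.
Implicit hydrogens by atom environment:
  3 × C (aromatic): no H
  2 × C (aromatic): 1 H each → 2
  1 × C: 3 H
  1 × C: no H
  1 × N: 2 H
  1 × N (aromatic): no H
  1 × N: no H
  Total hydrogens = 7.
Molecular formula: C7H7N3

C7H7N3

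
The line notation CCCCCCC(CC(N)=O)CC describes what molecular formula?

C11H23NO

Heavy atoms from the SMILES: 11 C, 1 N, 1 O.
Implicit hydrogens by atom environment:
  7 × C: 2 H each → 14
  2 × C: 3 H each → 6
  1 × C: 1 H
  1 × C: no H
  1 × N: 2 H
  1 × O: no H
  Total hydrogens = 23.
Molecular formula: C11H23NO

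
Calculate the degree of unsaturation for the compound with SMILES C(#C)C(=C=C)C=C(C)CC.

5

Molecular formula from the SMILES: C10H12.
DoU = (2C + 2 + N − H − X)/2 = (2·10 + 2 + 0 − 12 − 0)/2 = 10/2 = 5.
(Structurally: 0 ring(s) + 5 π bond(s) = 5.)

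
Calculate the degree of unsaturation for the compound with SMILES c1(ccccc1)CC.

4

Molecular formula from the SMILES: C8H10.
DoU = (2C + 2 + N − H − X)/2 = (2·8 + 2 + 0 − 10 − 0)/2 = 8/2 = 4.
(Structurally: 1 ring(s) + 3 π bond(s) = 4.)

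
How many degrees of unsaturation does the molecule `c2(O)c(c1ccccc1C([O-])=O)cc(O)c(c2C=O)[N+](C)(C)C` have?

10

Molecular formula from the SMILES: C17H17NO5.
DoU = (2C + 2 + N − H − X)/2 = (2·17 + 2 + 1 − 17 − 0)/2 = 20/2 = 10.
(Structurally: 2 ring(s) + 8 π bond(s) = 10.)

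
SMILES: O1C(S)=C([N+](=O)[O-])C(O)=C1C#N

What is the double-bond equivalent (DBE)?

Molecular formula from the SMILES: C5H2N2O4S.
DoU = (2C + 2 + N − H − X)/2 = (2·5 + 2 + 2 − 2 − 0)/2 = 12/2 = 6.
(Structurally: 1 ring(s) + 5 π bond(s) = 6.)

6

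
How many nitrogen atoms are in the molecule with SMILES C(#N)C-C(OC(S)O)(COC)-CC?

The symbol for nitrogen appears 1 time in the SMILES.

1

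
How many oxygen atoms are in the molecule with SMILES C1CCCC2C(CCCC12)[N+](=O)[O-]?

The symbol for oxygen appears 2 times in the SMILES.

2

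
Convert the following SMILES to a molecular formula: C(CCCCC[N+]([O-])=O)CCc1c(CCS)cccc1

C16H25NO2S

Heavy atoms from the SMILES: 16 C, 1 N, 2 O, 1 S.
Implicit hydrogens by atom environment:
  10 × C: 2 H each → 20
  4 × C (aromatic): 1 H each → 4
  2 × C (aromatic): no H
  1 × N (charge +1): no H
  1 × O: no H
  1 × O (charge -1): no H
  1 × S: 1 H
  Total hydrogens = 25.
Molecular formula: C16H25NO2S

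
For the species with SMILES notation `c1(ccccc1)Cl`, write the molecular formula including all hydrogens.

C6H5Cl

Heavy atoms from the SMILES: 6 C, 1 Cl.
Implicit hydrogens by atom environment:
  5 × C (aromatic): 1 H each → 5
  1 × C (aromatic): no H
  1 × Cl: no H
  Total hydrogens = 5.
Molecular formula: C6H5Cl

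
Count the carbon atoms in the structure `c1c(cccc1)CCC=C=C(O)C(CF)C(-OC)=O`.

The symbol for carbon appears 15 times in the SMILES. Lowercase c denotes aromatic carbon and counts toward C.

15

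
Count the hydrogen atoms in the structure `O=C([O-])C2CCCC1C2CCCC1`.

17

Hydrogens are implicit in SMILES; fill each atom to its normal valence:
  7 × C: 2 H each → 14
  3 × C: 1 H each → 3
  1 × C: no H
  1 × O: no H
  1 × O (charge -1): no H
  Total hydrogens = 17.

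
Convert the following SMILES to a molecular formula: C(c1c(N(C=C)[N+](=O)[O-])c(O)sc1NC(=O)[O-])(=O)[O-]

[C8H5N3O7S]2-

Heavy atoms from the SMILES: 8 C, 3 N, 7 O, 1 S.
Implicit hydrogens by atom environment:
  4 × C (aromatic): no H
  3 × O: no H
  3 × O (charge -1): no H
  2 × C: no H
  1 × C: 2 H
  1 × C: 1 H
  1 × N: 1 H
  1 × N: no H
  1 × N (charge +1): no H
  1 × O: 1 H
  1 × S (aromatic): no H
  Total hydrogens = 5.
Net charge -2.
Molecular formula: [C8H5N3O7S]2-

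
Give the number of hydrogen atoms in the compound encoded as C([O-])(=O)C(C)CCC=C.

11

Hydrogens are implicit in SMILES; fill each atom to its normal valence:
  3 × C: 2 H each → 6
  2 × C: 1 H each → 2
  1 × C: 3 H
  1 × C: no H
  1 × O: no H
  1 × O (charge -1): no H
  Total hydrogens = 11.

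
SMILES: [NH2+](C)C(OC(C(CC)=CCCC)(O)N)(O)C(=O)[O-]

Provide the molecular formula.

C11H22N2O5

Heavy atoms from the SMILES: 11 C, 2 N, 5 O.
Implicit hydrogens by atom environment:
  4 × C: no H
  3 × C: 3 H each → 9
  3 × C: 2 H each → 6
  2 × O: 1 H each → 2
  2 × O: no H
  1 × C: 1 H
  1 × N (charge +1): 2 H
  1 × N: 2 H
  1 × O (charge -1): no H
  Total hydrogens = 22.
Molecular formula: C11H22N2O5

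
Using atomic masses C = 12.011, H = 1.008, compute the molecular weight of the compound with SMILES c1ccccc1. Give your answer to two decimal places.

78.11

Molecular formula: C6H6.
M = 6×12.011 + 6×1.008 = 78.11 g/mol.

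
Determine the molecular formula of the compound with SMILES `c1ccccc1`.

Heavy atoms from the SMILES: 6 C.
Implicit hydrogens by atom environment:
  6 × C (aromatic): 1 H each → 6
  Total hydrogens = 6.
Molecular formula: C6H6

C6H6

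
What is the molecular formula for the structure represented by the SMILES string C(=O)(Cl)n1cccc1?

C5H4ClNO

Heavy atoms from the SMILES: 5 C, 1 Cl, 1 N, 1 O.
Implicit hydrogens by atom environment:
  4 × C (aromatic): 1 H each → 4
  1 × C: no H
  1 × Cl: no H
  1 × N (aromatic): no H
  1 × O: no H
  Total hydrogens = 4.
Molecular formula: C5H4ClNO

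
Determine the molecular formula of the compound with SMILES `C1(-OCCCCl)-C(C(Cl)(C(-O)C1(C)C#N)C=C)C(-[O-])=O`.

C13H16Cl2NO4-

Heavy atoms from the SMILES: 13 C, 2 Cl, 1 N, 4 O.
Implicit hydrogens by atom environment:
  4 × C: 2 H each → 8
  4 × C: 1 H each → 4
  4 × C: no H
  2 × Cl: no H
  2 × O: no H
  1 × C: 3 H
  1 × N: no H
  1 × O: 1 H
  1 × O (charge -1): no H
  Total hydrogens = 16.
Net charge -1.
Molecular formula: C13H16Cl2NO4-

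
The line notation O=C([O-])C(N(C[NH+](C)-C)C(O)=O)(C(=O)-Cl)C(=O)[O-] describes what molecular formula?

C8H10ClN2O7-

Heavy atoms from the SMILES: 8 C, 1 Cl, 2 N, 7 O.
Implicit hydrogens by atom environment:
  5 × C: no H
  4 × O: no H
  2 × C: 3 H each → 6
  2 × O (charge -1): no H
  1 × C: 2 H
  1 × Cl: no H
  1 × N (charge +1): 1 H
  1 × N: no H
  1 × O: 1 H
  Total hydrogens = 10.
Net charge -1.
Molecular formula: C8H10ClN2O7-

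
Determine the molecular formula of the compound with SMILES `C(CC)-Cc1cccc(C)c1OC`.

C12H18O

Heavy atoms from the SMILES: 12 C, 1 O.
Implicit hydrogens by atom environment:
  3 × C: 3 H each → 9
  3 × C: 2 H each → 6
  3 × C (aromatic): 1 H each → 3
  3 × C (aromatic): no H
  1 × O: no H
  Total hydrogens = 18.
Molecular formula: C12H18O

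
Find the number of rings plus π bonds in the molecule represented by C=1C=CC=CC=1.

Molecular formula from the SMILES: C6H6.
DoU = (2C + 2 + N − H − X)/2 = (2·6 + 2 + 0 − 6 − 0)/2 = 8/2 = 4.
(Structurally: 1 ring(s) + 3 π bond(s) = 4.)

4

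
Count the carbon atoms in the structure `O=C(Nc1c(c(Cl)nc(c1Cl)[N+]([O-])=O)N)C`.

The symbol for carbon appears 7 times in the SMILES. Lowercase c denotes aromatic carbon and counts toward C.

7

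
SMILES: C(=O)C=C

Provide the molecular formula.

Heavy atoms from the SMILES: 3 C, 1 O.
Implicit hydrogens by atom environment:
  2 × C: 1 H each → 2
  1 × C: 2 H
  1 × O: no H
  Total hydrogens = 4.
Molecular formula: C3H4O

C3H4O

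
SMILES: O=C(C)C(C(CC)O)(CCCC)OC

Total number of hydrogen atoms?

Hydrogens are implicit in SMILES; fill each atom to its normal valence:
  4 × C: 3 H each → 12
  4 × C: 2 H each → 8
  2 × C: no H
  2 × O: no H
  1 × C: 1 H
  1 × O: 1 H
  Total hydrogens = 22.

22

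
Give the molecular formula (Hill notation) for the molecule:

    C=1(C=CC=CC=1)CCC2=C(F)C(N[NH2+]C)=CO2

Heavy atoms from the SMILES: 13 C, 1 F, 2 N, 1 O.
Implicit hydrogens by atom environment:
  6 × C (aromatic): 1 H each → 6
  4 × C (aromatic): no H
  2 × C: 2 H each → 4
  1 × C: 3 H
  1 × F: no H
  1 × N (charge +1): 2 H
  1 × N: 1 H
  1 × O (aromatic): no H
  Total hydrogens = 16.
Net charge +1.
Molecular formula: C13H16FN2O+

C13H16FN2O+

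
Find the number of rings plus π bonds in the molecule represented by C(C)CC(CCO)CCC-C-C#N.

Molecular formula from the SMILES: C11H21NO.
DoU = (2C + 2 + N − H − X)/2 = (2·11 + 2 + 1 − 21 − 0)/2 = 4/2 = 2.
(Structurally: 0 ring(s) + 2 π bond(s) = 2.)

2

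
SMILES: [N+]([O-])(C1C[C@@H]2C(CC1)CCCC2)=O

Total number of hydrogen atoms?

Hydrogens are implicit in SMILES; fill each atom to its normal valence:
  7 × C: 2 H each → 14
  3 × C: 1 H each → 3
  1 × N (charge +1): no H
  1 × O: no H
  1 × O (charge -1): no H
  Total hydrogens = 17.

17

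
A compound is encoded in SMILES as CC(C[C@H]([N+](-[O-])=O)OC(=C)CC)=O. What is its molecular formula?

C8H13NO4

Heavy atoms from the SMILES: 8 C, 1 N, 4 O.
Implicit hydrogens by atom environment:
  3 × C: 2 H each → 6
  3 × O: no H
  2 × C: 3 H each → 6
  2 × C: no H
  1 × C: 1 H
  1 × N (charge +1): no H
  1 × O (charge -1): no H
  Total hydrogens = 13.
Molecular formula: C8H13NO4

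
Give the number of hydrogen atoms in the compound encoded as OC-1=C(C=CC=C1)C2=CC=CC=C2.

10

Hydrogens are implicit in SMILES; fill each atom to its normal valence:
  9 × C (aromatic): 1 H each → 9
  3 × C (aromatic): no H
  1 × O: 1 H
  Total hydrogens = 10.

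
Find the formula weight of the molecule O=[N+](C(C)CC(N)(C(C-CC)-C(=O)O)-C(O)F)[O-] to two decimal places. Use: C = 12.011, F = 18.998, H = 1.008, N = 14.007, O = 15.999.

Molecular formula: C10H19FN2O5.
M = 10×12.011 + 1×18.998 + 19×1.008 + 2×14.007 + 5×15.999 = 266.27 g/mol.

266.27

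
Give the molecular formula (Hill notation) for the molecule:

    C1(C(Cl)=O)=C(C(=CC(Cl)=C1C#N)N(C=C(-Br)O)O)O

Heavy atoms from the SMILES: 1 Br, 10 C, 2 Cl, 2 N, 4 O.
Implicit hydrogens by atom environment:
  5 × C (aromatic): no H
  3 × C: no H
  3 × O: 1 H each → 3
  2 × Cl: no H
  2 × N: no H
  1 × Br: no H
  1 × C (aromatic): 1 H
  1 × C: 1 H
  1 × O: no H
  Total hydrogens = 5.
Molecular formula: C10H5BrCl2N2O4

C10H5BrCl2N2O4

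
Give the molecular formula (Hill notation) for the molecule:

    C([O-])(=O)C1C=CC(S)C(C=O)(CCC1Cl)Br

Heavy atoms from the SMILES: 1 Br, 10 C, 1 Cl, 3 O, 1 S.
Implicit hydrogens by atom environment:
  6 × C: 1 H each → 6
  2 × C: 2 H each → 4
  2 × C: no H
  2 × O: no H
  1 × Br: no H
  1 × Cl: no H
  1 × O (charge -1): no H
  1 × S: 1 H
  Total hydrogens = 11.
Net charge -1.
Molecular formula: C10H11BrClO3S-

C10H11BrClO3S-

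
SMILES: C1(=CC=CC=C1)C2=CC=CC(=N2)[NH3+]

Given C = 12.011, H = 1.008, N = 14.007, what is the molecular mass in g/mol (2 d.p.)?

171.22

Molecular formula: C11H11N2+.
M = 11×12.011 + 11×1.008 + 2×14.007 = 171.22 g/mol.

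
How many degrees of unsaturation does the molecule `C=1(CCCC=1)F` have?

2

Molecular formula from the SMILES: C5H7F.
DoU = (2C + 2 + N − H − X)/2 = (2·5 + 2 + 0 − 7 − 1)/2 = 4/2 = 2.
(Structurally: 1 ring(s) + 1 π bond(s) = 2.)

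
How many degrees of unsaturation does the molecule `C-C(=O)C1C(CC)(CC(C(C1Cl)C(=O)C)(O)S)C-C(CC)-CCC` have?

3

Molecular formula from the SMILES: C19H33ClO3S.
DoU = (2C + 2 + N − H − X)/2 = (2·19 + 2 + 0 − 33 − 1)/2 = 6/2 = 3.
(Structurally: 1 ring(s) + 2 π bond(s) = 3.)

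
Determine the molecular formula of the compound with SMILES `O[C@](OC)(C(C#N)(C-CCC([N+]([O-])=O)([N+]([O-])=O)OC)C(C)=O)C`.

Heavy atoms from the SMILES: 12 C, 3 N, 8 O.
Implicit hydrogens by atom environment:
  5 × C: no H
  5 × O: no H
  4 × C: 3 H each → 12
  3 × C: 2 H each → 6
  2 × N (charge +1): no H
  2 × O (charge -1): no H
  1 × N: no H
  1 × O: 1 H
  Total hydrogens = 19.
Molecular formula: C12H19N3O8

C12H19N3O8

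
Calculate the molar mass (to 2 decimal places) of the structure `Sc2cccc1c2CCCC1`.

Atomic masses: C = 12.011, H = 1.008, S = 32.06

164.27

Molecular formula: C10H12S.
M = 10×12.011 + 12×1.008 + 1×32.06 = 164.27 g/mol.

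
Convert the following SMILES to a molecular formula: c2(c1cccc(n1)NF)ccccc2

Heavy atoms from the SMILES: 11 C, 1 F, 2 N.
Implicit hydrogens by atom environment:
  8 × C (aromatic): 1 H each → 8
  3 × C (aromatic): no H
  1 × F: no H
  1 × N: 1 H
  1 × N (aromatic): no H
  Total hydrogens = 9.
Molecular formula: C11H9FN2

C11H9FN2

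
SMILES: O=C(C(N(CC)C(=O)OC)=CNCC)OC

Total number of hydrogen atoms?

18

Hydrogens are implicit in SMILES; fill each atom to its normal valence:
  4 × C: 3 H each → 12
  4 × O: no H
  3 × C: no H
  2 × C: 2 H each → 4
  1 × C: 1 H
  1 × N: 1 H
  1 × N: no H
  Total hydrogens = 18.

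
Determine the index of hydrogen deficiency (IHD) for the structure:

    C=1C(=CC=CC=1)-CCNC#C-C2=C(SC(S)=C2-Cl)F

9

Molecular formula from the SMILES: C14H11ClFNS2.
DoU = (2C + 2 + N − H − X)/2 = (2·14 + 2 + 1 − 11 − 2)/2 = 18/2 = 9.
(Structurally: 2 ring(s) + 7 π bond(s) = 9.)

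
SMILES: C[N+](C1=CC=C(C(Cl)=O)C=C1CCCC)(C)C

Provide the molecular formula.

Heavy atoms from the SMILES: 14 C, 1 Cl, 1 N, 1 O.
Implicit hydrogens by atom environment:
  4 × C: 3 H each → 12
  3 × C: 2 H each → 6
  3 × C (aromatic): 1 H each → 3
  3 × C (aromatic): no H
  1 × C: no H
  1 × Cl: no H
  1 × N (charge +1): no H
  1 × O: no H
  Total hydrogens = 21.
Net charge +1.
Molecular formula: C14H21ClNO+

C14H21ClNO+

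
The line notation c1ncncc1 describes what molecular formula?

Heavy atoms from the SMILES: 4 C, 2 N.
Implicit hydrogens by atom environment:
  4 × C (aromatic): 1 H each → 4
  2 × N (aromatic): no H
  Total hydrogens = 4.
Molecular formula: C4H4N2

C4H4N2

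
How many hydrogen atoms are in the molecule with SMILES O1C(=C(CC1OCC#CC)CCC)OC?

Hydrogens are implicit in SMILES; fill each atom to its normal valence:
  4 × C: 2 H each → 8
  4 × C: no H
  3 × C: 3 H each → 9
  3 × O: no H
  1 × C: 1 H
  Total hydrogens = 18.

18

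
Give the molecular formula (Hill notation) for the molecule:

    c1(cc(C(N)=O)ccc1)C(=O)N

Heavy atoms from the SMILES: 8 C, 2 N, 2 O.
Implicit hydrogens by atom environment:
  4 × C (aromatic): 1 H each → 4
  2 × C (aromatic): no H
  2 × C: no H
  2 × N: 2 H each → 4
  2 × O: no H
  Total hydrogens = 8.
Molecular formula: C8H8N2O2

C8H8N2O2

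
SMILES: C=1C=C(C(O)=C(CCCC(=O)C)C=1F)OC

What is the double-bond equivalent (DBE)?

Molecular formula from the SMILES: C12H15FO3.
DoU = (2C + 2 + N − H − X)/2 = (2·12 + 2 + 0 − 15 − 1)/2 = 10/2 = 5.
(Structurally: 1 ring(s) + 4 π bond(s) = 5.)

5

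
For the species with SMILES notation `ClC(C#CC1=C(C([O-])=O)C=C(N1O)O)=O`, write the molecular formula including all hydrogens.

C8H3ClNO5-

Heavy atoms from the SMILES: 8 C, 1 Cl, 1 N, 5 O.
Implicit hydrogens by atom environment:
  4 × C: no H
  3 × C (aromatic): no H
  2 × O: 1 H each → 2
  2 × O: no H
  1 × C (aromatic): 1 H
  1 × Cl: no H
  1 × N (aromatic): no H
  1 × O (charge -1): no H
  Total hydrogens = 3.
Net charge -1.
Molecular formula: C8H3ClNO5-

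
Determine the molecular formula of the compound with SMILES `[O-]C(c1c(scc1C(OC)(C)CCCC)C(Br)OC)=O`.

C14H20BrO4S-

Heavy atoms from the SMILES: 1 Br, 14 C, 4 O, 1 S.
Implicit hydrogens by atom environment:
  4 × C: 3 H each → 12
  3 × C: 2 H each → 6
  3 × C (aromatic): no H
  3 × O: no H
  2 × C: no H
  1 × Br: no H
  1 × C (aromatic): 1 H
  1 × C: 1 H
  1 × O (charge -1): no H
  1 × S (aromatic): no H
  Total hydrogens = 20.
Net charge -1.
Molecular formula: C14H20BrO4S-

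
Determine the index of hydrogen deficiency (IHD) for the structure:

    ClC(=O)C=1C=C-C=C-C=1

5

Molecular formula from the SMILES: C7H5ClO.
DoU = (2C + 2 + N − H − X)/2 = (2·7 + 2 + 0 − 5 − 1)/2 = 10/2 = 5.
(Structurally: 1 ring(s) + 4 π bond(s) = 5.)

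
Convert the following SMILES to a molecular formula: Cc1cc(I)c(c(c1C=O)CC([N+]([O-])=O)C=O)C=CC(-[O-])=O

Heavy atoms from the SMILES: 14 C, 1 I, 1 N, 6 O.
Implicit hydrogens by atom environment:
  5 × C: 1 H each → 5
  5 × C (aromatic): no H
  4 × O: no H
  2 × O (charge -1): no H
  1 × C: 3 H
  1 × C: 2 H
  1 × C (aromatic): 1 H
  1 × C: no H
  1 × I: no H
  1 × N (charge +1): no H
  Total hydrogens = 11.
Net charge -1.
Molecular formula: C14H11INO6-

C14H11INO6-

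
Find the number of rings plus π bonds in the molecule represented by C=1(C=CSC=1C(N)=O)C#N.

6

Molecular formula from the SMILES: C6H4N2OS.
DoU = (2C + 2 + N − H − X)/2 = (2·6 + 2 + 2 − 4 − 0)/2 = 12/2 = 6.
(Structurally: 1 ring(s) + 5 π bond(s) = 6.)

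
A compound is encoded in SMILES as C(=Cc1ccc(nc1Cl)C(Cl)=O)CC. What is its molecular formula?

C10H9Cl2NO

Heavy atoms from the SMILES: 10 C, 2 Cl, 1 N, 1 O.
Implicit hydrogens by atom environment:
  3 × C (aromatic): no H
  2 × C (aromatic): 1 H each → 2
  2 × C: 1 H each → 2
  2 × Cl: no H
  1 × C: 3 H
  1 × C: 2 H
  1 × C: no H
  1 × N (aromatic): no H
  1 × O: no H
  Total hydrogens = 9.
Molecular formula: C10H9Cl2NO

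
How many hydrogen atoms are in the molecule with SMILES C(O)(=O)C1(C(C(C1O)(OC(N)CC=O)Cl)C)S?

14

Hydrogens are implicit in SMILES; fill each atom to its normal valence:
  4 × C: 1 H each → 4
  3 × C: no H
  3 × O: no H
  2 × O: 1 H each → 2
  1 × C: 3 H
  1 × C: 2 H
  1 × Cl: no H
  1 × N: 2 H
  1 × S: 1 H
  Total hydrogens = 14.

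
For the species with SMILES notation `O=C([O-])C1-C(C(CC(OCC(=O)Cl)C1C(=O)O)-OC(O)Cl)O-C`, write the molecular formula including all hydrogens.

C12H15Cl2O9-

Heavy atoms from the SMILES: 12 C, 2 Cl, 9 O.
Implicit hydrogens by atom environment:
  6 × C: 1 H each → 6
  6 × O: no H
  3 × C: no H
  2 × C: 2 H each → 4
  2 × Cl: no H
  2 × O: 1 H each → 2
  1 × C: 3 H
  1 × O (charge -1): no H
  Total hydrogens = 15.
Net charge -1.
Molecular formula: C12H15Cl2O9-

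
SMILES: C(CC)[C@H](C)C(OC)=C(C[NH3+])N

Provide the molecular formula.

C9H21N2O+

Heavy atoms from the SMILES: 9 C, 2 N, 1 O.
Implicit hydrogens by atom environment:
  3 × C: 3 H each → 9
  3 × C: 2 H each → 6
  2 × C: no H
  1 × C: 1 H
  1 × N (charge +1): 3 H
  1 × N: 2 H
  1 × O: no H
  Total hydrogens = 21.
Net charge +1.
Molecular formula: C9H21N2O+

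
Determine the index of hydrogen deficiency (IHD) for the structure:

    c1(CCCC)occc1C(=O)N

4

Molecular formula from the SMILES: C9H13NO2.
DoU = (2C + 2 + N − H − X)/2 = (2·9 + 2 + 1 − 13 − 0)/2 = 8/2 = 4.
(Structurally: 1 ring(s) + 3 π bond(s) = 4.)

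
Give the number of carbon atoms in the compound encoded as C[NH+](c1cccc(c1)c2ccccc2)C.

14

The symbol for carbon appears 14 times in the SMILES. Lowercase c denotes aromatic carbon and counts toward C.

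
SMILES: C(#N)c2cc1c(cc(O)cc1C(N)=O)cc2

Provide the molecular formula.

Heavy atoms from the SMILES: 12 C, 2 N, 2 O.
Implicit hydrogens by atom environment:
  5 × C (aromatic): 1 H each → 5
  5 × C (aromatic): no H
  2 × C: no H
  1 × N: 2 H
  1 × N: no H
  1 × O: 1 H
  1 × O: no H
  Total hydrogens = 8.
Molecular formula: C12H8N2O2

C12H8N2O2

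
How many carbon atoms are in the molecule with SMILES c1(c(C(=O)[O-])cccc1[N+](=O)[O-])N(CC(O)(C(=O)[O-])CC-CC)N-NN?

The symbol for carbon appears 14 times in the SMILES. Lowercase c denotes aromatic carbon and counts toward C.

14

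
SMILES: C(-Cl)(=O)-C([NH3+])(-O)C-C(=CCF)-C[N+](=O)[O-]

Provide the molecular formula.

C7H11ClFN2O4+

Heavy atoms from the SMILES: 7 C, 1 Cl, 1 F, 2 N, 4 O.
Implicit hydrogens by atom environment:
  3 × C: 2 H each → 6
  3 × C: no H
  2 × O: no H
  1 × C: 1 H
  1 × Cl: no H
  1 × F: no H
  1 × N (charge +1): 3 H
  1 × N (charge +1): no H
  1 × O: 1 H
  1 × O (charge -1): no H
  Total hydrogens = 11.
Net charge +1.
Molecular formula: C7H11ClFN2O4+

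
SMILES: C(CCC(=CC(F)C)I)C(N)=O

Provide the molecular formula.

Heavy atoms from the SMILES: 8 C, 1 F, 1 I, 1 N, 1 O.
Implicit hydrogens by atom environment:
  3 × C: 2 H each → 6
  2 × C: 1 H each → 2
  2 × C: no H
  1 × C: 3 H
  1 × F: no H
  1 × I: no H
  1 × N: 2 H
  1 × O: no H
  Total hydrogens = 13.
Molecular formula: C8H13FINO

C8H13FINO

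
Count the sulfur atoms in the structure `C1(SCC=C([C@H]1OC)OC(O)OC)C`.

The symbol for sulfur appears 1 time in the SMILES.

1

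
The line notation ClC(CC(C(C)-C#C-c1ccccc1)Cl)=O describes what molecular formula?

Heavy atoms from the SMILES: 13 C, 2 Cl, 1 O.
Implicit hydrogens by atom environment:
  5 × C (aromatic): 1 H each → 5
  3 × C: no H
  2 × C: 1 H each → 2
  2 × Cl: no H
  1 × C: 3 H
  1 × C: 2 H
  1 × C (aromatic): no H
  1 × O: no H
  Total hydrogens = 12.
Molecular formula: C13H12Cl2O

C13H12Cl2O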